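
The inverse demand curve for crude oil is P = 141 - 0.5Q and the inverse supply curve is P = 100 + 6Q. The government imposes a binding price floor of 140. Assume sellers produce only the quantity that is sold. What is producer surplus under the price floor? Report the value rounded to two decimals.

68.00

Without the control, 141 - 0.5Q = 100 + 6Q so Q* = 6.3077 and P* = 137.8462.
At P = 140, buyers demand (141 - 140)/0.5 = 2 while sellers would supply more, so the quantity traded is 2 at price 140.
The supply price at Q = 2 is 112. PS is the trapezoid between 140 and supply over [0, 2]: (1/2)[(140 - 100) + (140 - 112)](2) = 68.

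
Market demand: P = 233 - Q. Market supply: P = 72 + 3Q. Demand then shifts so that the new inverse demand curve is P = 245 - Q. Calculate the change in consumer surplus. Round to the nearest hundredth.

125.25

Initial equilibrium: Q_0 = 40.25, P_0 = 192.75; CS_0 = (1/2)(40.25)(40.25) = 810.0312, PS_0 = (1/2)(40.25)(120.75) = 2430.0938.
New equilibrium: 245 - Q = 72 + 3Q gives Q_1 = 43.25, P_1 = 201.75; CS_1 = 935.2812, PS_1 = 2805.8438.
Change in consumer surplus = 935.2812 - 810.0312 = 125.25.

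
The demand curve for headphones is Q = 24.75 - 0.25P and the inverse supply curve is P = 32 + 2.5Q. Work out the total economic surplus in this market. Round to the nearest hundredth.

Rewriting demand in inverse form: P = 99 - 4Q.
Setting demand equal to supply, 67 = 6.5Q, so Q* = 10.3077 and P* = 57.7692.
Total surplus is the full triangle between the curves from 0 to Q*: (1/2)(10.3077)(99 - 32) = 345.3077.

345.31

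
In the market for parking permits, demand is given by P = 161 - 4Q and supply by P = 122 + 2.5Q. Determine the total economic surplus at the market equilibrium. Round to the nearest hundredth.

117.00

Setting demand equal to supply, 39 = 6.5Q, so Q* = 6 and P* = 137.
Total surplus is the full triangle between the curves from 0 to Q*: (1/2)(6)(161 - 122) = 117.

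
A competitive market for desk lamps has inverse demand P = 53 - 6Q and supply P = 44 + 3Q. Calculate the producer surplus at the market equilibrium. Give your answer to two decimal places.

1.50

Equilibrium: 53 - 6Q = 44 + 3Q, so Q* = 1 and P* = 47.
The supply curve's price intercept is 44, so PS = (1/2)(Q*)(P* - 44) = (1/2)(1)(3) = 1.5.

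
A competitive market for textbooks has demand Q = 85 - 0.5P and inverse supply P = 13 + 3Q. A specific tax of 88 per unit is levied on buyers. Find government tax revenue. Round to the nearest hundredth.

Rewriting demand in inverse form: P = 170 - 2Q.
Without the tax, 170 - 2Q = 13 + 3Q so Q* = 31.4 and P* = 107.2.
With the tax, buyers' net willingness to pay falls by 88: (170 - 88) - 2Q = 13 + 3Q, so Q_t = 13.8. Buyers pay P_b = 142.4; sellers receive P_s = P_b - 88 = 54.4.
Tax revenue = t x Q_t = 88 x 13.8 = 1214.4.

1214.40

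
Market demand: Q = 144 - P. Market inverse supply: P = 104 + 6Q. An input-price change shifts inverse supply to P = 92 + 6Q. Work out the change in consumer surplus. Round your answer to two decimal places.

11.27

Rewriting demand in inverse form: P = 144 - Q.
Initial equilibrium: Q_0 = 5.7143, P_0 = 138.2857; CS_0 = (1/2)(5.7143)(5.7143) = 16.3265, PS_0 = (1/2)(5.7143)(34.2857) = 97.9592.
New equilibrium: 144 - Q = 92 + 6Q gives Q_1 = 7.4286, P_1 = 136.5714; CS_1 = 27.5918, PS_1 = 165.551.
Change in consumer surplus = 27.5918 - 16.3265 = 11.2653.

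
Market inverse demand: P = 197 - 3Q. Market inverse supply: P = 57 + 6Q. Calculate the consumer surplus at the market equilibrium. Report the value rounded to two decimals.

Set 197 - 3Q = 57 + 6Q, which gives 140 = 9Q, so Q* = 15.5556 and P* = 197 - 3(15.5556) = 150.3333.
CS is the area between the demand curve and P* from 0 to Q*: (1/2)(15.5556)(46.6667) = 362.963.

362.96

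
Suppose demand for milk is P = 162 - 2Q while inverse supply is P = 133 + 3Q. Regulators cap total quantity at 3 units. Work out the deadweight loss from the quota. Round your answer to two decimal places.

Without the quota, 162 - 2Q = 133 + 3Q gives Q* = 5.8.
At Q = 3 the demand price is 162 - 2(3) = 156 and the supply price is 133 + 3(3) = 142.
DWL = (1/2)(gap between curves at 3) x (Q* - 3) = (1/2)(14)(2.8) = 19.6.

19.60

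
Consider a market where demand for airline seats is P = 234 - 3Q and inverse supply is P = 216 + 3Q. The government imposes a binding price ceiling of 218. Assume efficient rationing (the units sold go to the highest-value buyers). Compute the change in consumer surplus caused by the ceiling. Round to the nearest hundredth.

-3.50

Without the control, 234 - 3Q = 216 + 3Q so Q* = 3 and P* = 225.
At the ceiling price 218, quantity supplied is (218 - 216)/3 = 0.6667; supply is the short side, so Q = 0.6667 trades at P = 218.
CS goes from (1/2)(3)(9) = 13.5 to 10 (computed as (234 - 218)(0.6667) - (1/2)(3)(0.6667)^2), a change of -3.5.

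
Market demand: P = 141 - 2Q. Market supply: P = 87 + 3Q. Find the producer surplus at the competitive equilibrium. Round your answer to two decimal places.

174.96

Set 141 - 2Q = 87 + 3Q, which gives 54 = 5Q, so Q* = 10.8 and P* = 141 - 2(10.8) = 119.4.
The supply curve's price intercept is 87, so PS = (1/2)(Q*)(P* - 87) = (1/2)(10.8)(32.4) = 174.96.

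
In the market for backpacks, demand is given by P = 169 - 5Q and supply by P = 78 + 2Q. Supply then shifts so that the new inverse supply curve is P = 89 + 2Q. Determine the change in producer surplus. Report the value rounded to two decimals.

Initial equilibrium: Q_0 = 13, P_0 = 104; CS_0 = (1/2)(13)(65) = 422.5, PS_0 = (1/2)(13)(26) = 169.
New equilibrium: 169 - 5Q = 89 + 2Q gives Q_1 = 11.4286, P_1 = 111.8571; CS_1 = 326.5306, PS_1 = 130.6122.
Change in producer surplus = 130.6122 - 169 = -38.3878.

-38.39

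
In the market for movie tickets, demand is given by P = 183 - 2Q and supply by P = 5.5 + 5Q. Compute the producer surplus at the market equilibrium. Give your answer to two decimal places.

Setting demand equal to supply, 177.5 = 7Q, so Q* = 25.3571 and P* = 132.2857.
PS is the area between P* and the supply curve from 0 to Q*: (1/2)(25.3571)(126.7857) = 1607.4617.

1607.46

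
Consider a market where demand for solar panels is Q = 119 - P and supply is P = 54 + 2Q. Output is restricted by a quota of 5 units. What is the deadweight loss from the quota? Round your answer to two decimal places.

416.67

Rewriting demand in inverse form: P = 119 - Q.
Unrestricted equilibrium: Q* = (119 - 54)/(1 + 2) = 21.6667.
At Q = 5 the demand price is 119 - (5) = 114 and the supply price is 54 + 2(5) = 64.
Deadweight loss is the triangle between the curves from 5 to 21.6667: (1/2)(114 - 64)(21.6667 - 5) = 416.6667.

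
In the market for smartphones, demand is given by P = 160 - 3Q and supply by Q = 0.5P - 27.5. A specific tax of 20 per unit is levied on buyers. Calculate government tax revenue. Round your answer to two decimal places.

Rewriting supply in inverse form: P = 55 + 2Q.
Without the tax, 160 - 3Q = 55 + 2Q so Q* = 21 and P* = 97.
A tax on buyers shifts demand down by 20: (160 - 20) - 3Q = 55 + 2Q, so Q_t = 17. Buyers pay P_b = 109; sellers receive P_s = P_b - 20 = 89.
Revenue is the tax times quantity traded: 20 x 17 = 340.

340.00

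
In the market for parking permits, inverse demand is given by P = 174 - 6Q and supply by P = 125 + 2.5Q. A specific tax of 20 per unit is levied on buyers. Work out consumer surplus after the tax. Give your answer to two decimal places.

34.92

Without the tax, 174 - 6Q = 125 + 2.5Q so Q* = 5.7647 and P* = 139.4118.
With the tax, buyers' net willingness to pay falls by 20: (174 - 20) - 6Q = 125 + 2.5Q, so Q_t = 3.4118. Buyers pay P_b = 153.5294; sellers receive P_s = P_b - 20 = 133.5294.
Consumer surplus is the triangle under demand above P_b: (1/2)(3.4118)(174 - 153.5294) = 34.9204.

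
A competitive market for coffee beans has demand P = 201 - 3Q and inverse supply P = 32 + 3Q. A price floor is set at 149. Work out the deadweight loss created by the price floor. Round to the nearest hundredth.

Without the control, 201 - 3Q = 32 + 3Q so Q* = 28.1667 and P* = 116.5.
At the floor price 149, quantity demanded is (201 - 149)/3 = 17.3333; demand is the short side, so Q = 17.3333 trades at P = 149.
The lost-trades triangle has base Q* - 17.3333 = 10.8333 and height equal to the gap between the curves at Q = 17.3333, which is 149 - 84 = 65. DWL = (1/2)(10.8333)(65) = 352.0833.

352.08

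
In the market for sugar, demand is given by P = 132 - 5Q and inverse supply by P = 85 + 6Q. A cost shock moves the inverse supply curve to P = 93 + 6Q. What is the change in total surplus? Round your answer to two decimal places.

Initial equilibrium: Q_0 = 4.2727, P_0 = 110.6364; CS_0 = (1/2)(4.2727)(21.3636) = 45.6405, PS_0 = (1/2)(4.2727)(25.6364) = 54.7686.
New equilibrium: 132 - 5Q = 93 + 6Q gives Q_1 = 3.5455, P_1 = 114.2727; CS_1 = 31.4256, PS_1 = 37.7107.
Change in total surplus = (31.4256 + 37.7107) - (45.6405 + 54.7686) = -31.2727.

-31.27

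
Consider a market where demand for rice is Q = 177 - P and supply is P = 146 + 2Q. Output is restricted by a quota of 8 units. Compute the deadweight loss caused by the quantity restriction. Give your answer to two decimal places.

8.17

Rewriting demand in inverse form: P = 177 - Q.
Without the quota, 177 - Q = 146 + 2Q gives Q* = 10.3333.
At Q = 8 the demand price is 177 - (8) = 169 and the supply price is 146 + 2(8) = 162.
Deadweight loss is the triangle between the curves from 8 to 10.3333: (1/2)(169 - 162)(10.3333 - 8) = 8.1667.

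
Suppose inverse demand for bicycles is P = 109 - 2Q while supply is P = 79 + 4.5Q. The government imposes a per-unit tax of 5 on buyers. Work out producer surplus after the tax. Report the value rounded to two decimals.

33.28

Pre-tax equilibrium: 109 - 2Q = 79 + 4.5Q gives Q* = 4.6154, P* = 99.7692.
A tax on buyers shifts demand down by 5: (109 - 5) - 2Q = 79 + 4.5Q, so Q_t = 3.8462. Buyers pay P_b = 101.3077; sellers receive P_s = P_b - 5 = 96.3077.
PS = (1/2)(Q_t)(P_s - 79) = (1/2)(3.8462)(17.3077) = 33.284.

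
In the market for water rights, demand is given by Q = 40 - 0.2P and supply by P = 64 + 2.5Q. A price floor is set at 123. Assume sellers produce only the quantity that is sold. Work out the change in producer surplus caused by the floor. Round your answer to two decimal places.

201.13

Rewriting demand in inverse form: P = 200 - 5Q.
Without the control, 200 - 5Q = 64 + 2.5Q so Q* = 18.1333 and P* = 109.3333.
At P = 123, buyers demand (200 - 123)/5 = 15.4 while sellers would supply more, so the quantity traded is 15.4 at price 123.
PS goes from (1/2)(18.1333)(45.3333) = 411.0222 to 612.15 (computed as (123 - 64)(15.4) - (1/2)(2.5)(15.4)^2), a change of 201.1278.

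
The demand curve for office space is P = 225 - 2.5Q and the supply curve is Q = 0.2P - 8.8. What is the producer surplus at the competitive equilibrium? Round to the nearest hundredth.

Rewriting supply in inverse form: P = 44 + 5Q.
Equilibrium: 225 - 2.5Q = 44 + 5Q, so Q* = 24.1333 and P* = 164.6667.
Producer surplus is the triangle above supply below P*: (1/2)(24.1333)(164.6667 - 44) = (1/2)(24.1333)(120.6667) = 1456.0444.

1456.04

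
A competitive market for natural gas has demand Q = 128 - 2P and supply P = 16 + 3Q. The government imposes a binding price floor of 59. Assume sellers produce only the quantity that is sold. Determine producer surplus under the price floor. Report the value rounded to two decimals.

280.00

Rewriting demand in inverse form: P = 64 - 0.5Q.
Free-market equilibrium: 64 - 0.5Q = 16 + 3Q gives Q* = 13.7143, P* = 57.1429.
At P = 59, buyers demand (64 - 59)/0.5 = 10 while sellers would supply more, so the quantity traded is 10 at price 59.
The supply price at Q = 10 is 46. PS is the trapezoid between 59 and supply over [0, 10]: (1/2)[(59 - 16) + (59 - 46)](10) = 280.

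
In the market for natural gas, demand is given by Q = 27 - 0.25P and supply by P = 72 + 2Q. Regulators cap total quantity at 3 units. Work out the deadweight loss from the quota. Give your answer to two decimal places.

Rewriting demand in inverse form: P = 108 - 4Q.
Without the quota, 108 - 4Q = 72 + 2Q gives Q* = 6.
At Q = 3 the demand price is 108 - 4(3) = 96 and the supply price is 72 + 2(3) = 78.
DWL = (1/2)(gap between curves at 3) x (Q* - 3) = (1/2)(18)(3) = 27.

27.00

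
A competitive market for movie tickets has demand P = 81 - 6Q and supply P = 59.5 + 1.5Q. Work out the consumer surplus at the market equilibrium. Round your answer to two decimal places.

Equilibrium: 81 - 6Q = 59.5 + 1.5Q, so Q* = 2.8667 and P* = 63.8.
The demand choke price is 81, so CS = (1/2)(Q*)(81 - P*) = (1/2)(2.8667)(17.2) = 24.6533.

24.65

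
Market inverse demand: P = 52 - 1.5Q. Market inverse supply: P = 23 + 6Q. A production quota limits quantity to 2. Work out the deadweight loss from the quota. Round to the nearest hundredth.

Unrestricted equilibrium: Q* = (52 - 23)/(1.5 + 6) = 3.8667.
At Q = 2 the demand price is 52 - 1.5(2) = 49 and the supply price is 23 + 6(2) = 35.
Deadweight loss is the triangle between the curves from 2 to 3.8667: (1/2)(49 - 35)(3.8667 - 2) = 13.0667.

13.07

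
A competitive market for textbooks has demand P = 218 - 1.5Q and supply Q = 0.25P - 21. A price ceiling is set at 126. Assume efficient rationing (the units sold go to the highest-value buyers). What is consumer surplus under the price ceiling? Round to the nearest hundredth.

883.31

Rewriting supply in inverse form: P = 84 + 4Q.
Without the control, 218 - 1.5Q = 84 + 4Q so Q* = 24.3636 and P* = 181.4545.
At the ceiling price 126, quantity supplied is (126 - 84)/4 = 10.5; supply is the short side, so Q = 10.5 trades at P = 126.
The demand price at Q = 10.5 is 202.25. CS is the trapezoid between demand and 126 over [0, 10.5]: (1/2)[(218 - 126) + (202.25 - 126)](10.5) = 883.3125.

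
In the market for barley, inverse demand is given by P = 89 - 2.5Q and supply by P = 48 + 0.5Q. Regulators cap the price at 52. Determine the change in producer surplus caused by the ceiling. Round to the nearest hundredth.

-30.69

Without the control, 89 - 2.5Q = 48 + 0.5Q so Q* = 13.6667 and P* = 54.8333.
At the ceiling price 52, quantity supplied is (52 - 48)/0.5 = 8; supply is the short side, so Q = 8 trades at P = 52.
PS goes from (1/2)(13.6667)(6.8333) = 46.6944 to 16 (computed as (52 - 48)(8) - (1/2)(0.5)(8)^2), a change of -30.6944.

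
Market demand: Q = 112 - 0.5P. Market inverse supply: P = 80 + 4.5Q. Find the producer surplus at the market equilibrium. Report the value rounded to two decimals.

Rewriting demand in inverse form: P = 224 - 2Q.
Setting demand equal to supply, 144 = 6.5Q, so Q* = 22.1538 and P* = 179.6923.
Producer surplus is the triangle above supply below P*: (1/2)(22.1538)(179.6923 - 80) = (1/2)(22.1538)(99.6923) = 1104.284.

1104.28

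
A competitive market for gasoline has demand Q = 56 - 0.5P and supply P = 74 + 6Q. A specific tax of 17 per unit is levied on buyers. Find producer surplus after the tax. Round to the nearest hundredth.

Rewriting demand in inverse form: P = 112 - 2Q.
Without the tax, 112 - 2Q = 74 + 6Q so Q* = 4.75 and P* = 102.5.
A tax on buyers shifts demand down by 17: (112 - 17) - 2Q = 74 + 6Q, so Q_t = 2.625. Buyers pay P_b = 106.75; sellers receive P_s = P_b - 17 = 89.75.
Producer surplus is the triangle above supply below P_s: (1/2)(2.625)(89.75 - 74) = 20.6719.

20.67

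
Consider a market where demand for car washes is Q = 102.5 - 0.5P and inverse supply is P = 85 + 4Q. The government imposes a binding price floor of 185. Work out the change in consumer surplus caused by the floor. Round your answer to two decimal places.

Rewriting demand in inverse form: P = 205 - 2Q.
Free-market equilibrium: 205 - 2Q = 85 + 4Q gives Q* = 20, P* = 165.
At the floor price 185, quantity demanded is (205 - 185)/2 = 10; demand is the short side, so Q = 10 trades at P = 185.
CS goes from (1/2)(20)(40) = 400 to 100 (computed as (205 - 185)(10) - (1/2)(2)(10)^2), a change of -300.

-300.00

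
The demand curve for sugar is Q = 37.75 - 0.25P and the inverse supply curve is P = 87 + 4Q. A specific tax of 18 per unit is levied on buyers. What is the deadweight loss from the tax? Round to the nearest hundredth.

20.25

Rewriting demand in inverse form: P = 151 - 4Q.
Pre-tax equilibrium: 151 - 4Q = 87 + 4Q gives Q* = 8, P* = 119.
With the tax, buyers' net willingness to pay falls by 18: (151 - 18) - 4Q = 87 + 4Q, so Q_t = 5.75. Buyers pay P_b = 128; sellers receive P_s = P_b - 18 = 110.
The welfare triangle lost has base Q* - Q_t = 2.25 and height t = 18, so DWL = (1/2)(2.25)(18) = 20.25.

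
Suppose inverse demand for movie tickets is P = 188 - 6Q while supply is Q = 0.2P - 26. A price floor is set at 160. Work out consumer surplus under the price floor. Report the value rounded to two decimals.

65.33

Rewriting supply in inverse form: P = 130 + 5Q.
Without the control, 188 - 6Q = 130 + 5Q so Q* = 5.2727 and P* = 156.3636.
At P = 160, buyers demand (188 - 160)/6 = 4.6667 while sellers would supply more, so the quantity traded is 4.6667 at price 160.
CS is the triangle under demand above 160: (1/2)(4.6667)(188 - 160) = 65.3333.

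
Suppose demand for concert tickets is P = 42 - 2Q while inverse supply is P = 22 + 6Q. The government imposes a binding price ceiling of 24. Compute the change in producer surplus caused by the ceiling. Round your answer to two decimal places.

-18.42

Without the control, 42 - 2Q = 22 + 6Q so Q* = 2.5 and P* = 37.
At P = 24, sellers supply (24 - 22)/6 = 0.3333 while buyers want more, so the quantity traded is 0.3333 at price 24.
PS goes from (1/2)(2.5)(15) = 18.75 to 0.3333 (computed as (24 - 22)(0.3333) - (1/2)(6)(0.3333)^2), a change of -18.4167.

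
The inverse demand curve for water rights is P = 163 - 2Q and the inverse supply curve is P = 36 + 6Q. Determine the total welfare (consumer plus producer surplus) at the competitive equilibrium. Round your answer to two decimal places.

1008.06

Equilibrium: 163 - 2Q = 36 + 6Q, so Q* = 15.875 and P* = 131.25.
Total surplus is the full triangle between the curves from 0 to Q*: (1/2)(15.875)(163 - 36) = 1008.0625.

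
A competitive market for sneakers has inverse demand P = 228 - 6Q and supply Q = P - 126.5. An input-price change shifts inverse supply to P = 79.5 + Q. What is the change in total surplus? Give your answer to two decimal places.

839.29

Rewriting supply in inverse form: P = 126.5 + Q.
Initial equilibrium: Q_0 = 14.5, P_0 = 141; CS_0 = (1/2)(14.5)(87) = 630.75, PS_0 = (1/2)(14.5)(14.5) = 105.125.
New equilibrium: 228 - 6Q = 79.5 + Q gives Q_1 = 21.2143, P_1 = 100.7143; CS_1 = 1350.1378, PS_1 = 225.023.
Change in total surplus = (1350.1378 + 225.023) - (630.75 + 105.125) = 839.2857.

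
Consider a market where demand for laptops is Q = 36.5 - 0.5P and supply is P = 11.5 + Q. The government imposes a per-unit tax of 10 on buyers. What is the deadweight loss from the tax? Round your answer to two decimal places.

16.67

Rewriting demand in inverse form: P = 73 - 2Q.
Without the tax, 73 - 2Q = 11.5 + Q so Q* = 20.5 and P* = 32.
With the tax, buyers' net willingness to pay falls by 10: (73 - 10) - 2Q = 11.5 + Q, so Q_t = 17.1667. Buyers pay P_b = 38.6667; sellers receive P_s = P_b - 10 = 28.6667.
The welfare triangle lost has base Q* - Q_t = 3.3333 and height t = 10, so DWL = (1/2)(3.3333)(10) = 16.6667.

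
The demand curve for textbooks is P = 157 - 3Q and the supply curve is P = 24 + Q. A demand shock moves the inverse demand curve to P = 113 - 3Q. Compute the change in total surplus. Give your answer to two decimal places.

Initial equilibrium: Q_0 = 33.25, P_0 = 57.25; CS_0 = (1/2)(33.25)(99.75) = 1658.3438, PS_0 = (1/2)(33.25)(33.25) = 552.7812.
New equilibrium: 113 - 3Q = 24 + Q gives Q_1 = 22.25, P_1 = 46.25; CS_1 = 742.5938, PS_1 = 247.5312.
Change in total surplus = (742.5938 + 247.5312) - (1658.3438 + 552.7812) = -1221.

-1221.00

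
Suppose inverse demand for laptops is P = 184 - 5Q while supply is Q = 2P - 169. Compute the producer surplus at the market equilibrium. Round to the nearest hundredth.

Rewriting supply in inverse form: P = 84.5 + 0.5Q.
Set 184 - 5Q = 84.5 + 0.5Q, which gives 99.5 = 5.5Q, so Q* = 18.0909 and P* = 184 - 5(18.0909) = 93.5455.
The supply curve's price intercept is 84.5, so PS = (1/2)(Q*)(P* - 84.5) = (1/2)(18.0909)(9.0455) = 81.8202.

81.82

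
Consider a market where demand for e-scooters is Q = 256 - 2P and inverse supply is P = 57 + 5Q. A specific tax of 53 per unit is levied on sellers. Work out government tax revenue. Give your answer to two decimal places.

173.45

Rewriting demand in inverse form: P = 128 - 0.5Q.
Without the tax, 128 - 0.5Q = 57 + 5Q so Q* = 12.9091 and P* = 121.5455.
A tax on sellers shifts supply up by 53: 128 - 0.5Q = 57 + 5Q + 53, so Q_t = 3.2727. Buyers pay P_b = 126.3636; sellers receive P_s = P_b - 53 = 73.3636.
Revenue is the tax times quantity traded: 53 x 3.2727 = 173.4545.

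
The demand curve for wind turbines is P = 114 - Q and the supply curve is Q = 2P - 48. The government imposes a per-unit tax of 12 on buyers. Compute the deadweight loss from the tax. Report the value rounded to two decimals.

Rewriting supply in inverse form: P = 24 + 0.5Q.
Pre-tax equilibrium: 114 - Q = 24 + 0.5Q gives Q* = 60, P* = 54.
With the tax, buyers' net willingness to pay falls by 12: (114 - 12) - Q = 24 + 0.5Q, so Q_t = 52. Buyers pay P_b = 62; sellers receive P_s = P_b - 12 = 50.
Deadweight loss is the triangle between the curves from Q_t to Q*: (1/2)(60 - 52)(12) = 48.

48.00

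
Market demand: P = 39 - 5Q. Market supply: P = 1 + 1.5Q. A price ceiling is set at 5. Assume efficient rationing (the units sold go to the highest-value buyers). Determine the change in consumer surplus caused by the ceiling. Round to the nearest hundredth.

-12.55

Free-market equilibrium: 39 - 5Q = 1 + 1.5Q gives Q* = 5.8462, P* = 9.7692.
At P = 5, sellers supply (5 - 1)/1.5 = 2.6667 while buyers want more, so the quantity traded is 2.6667 at price 5.
CS goes from (1/2)(5.8462)(29.2308) = 85.4438 to 72.8889 (computed as (39 - 5)(2.6667) - (1/2)(5)(2.6667)^2), a change of -12.5549.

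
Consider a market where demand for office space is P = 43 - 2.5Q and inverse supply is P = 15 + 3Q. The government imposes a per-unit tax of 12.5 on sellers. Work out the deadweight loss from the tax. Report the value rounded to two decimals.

14.20

Without the tax, 43 - 2.5Q = 15 + 3Q so Q* = 5.0909 and P* = 30.2727.
A tax on sellers shifts supply up by 12.5: 43 - 2.5Q = 15 + 3Q + 12.5, so Q_t = 2.8182. Buyers pay P_b = 35.9545; sellers receive P_s = P_b - 12.5 = 23.4545.
The welfare triangle lost has base Q* - Q_t = 2.2727 and height t = 12.5, so DWL = (1/2)(2.2727)(12.5) = 14.2045.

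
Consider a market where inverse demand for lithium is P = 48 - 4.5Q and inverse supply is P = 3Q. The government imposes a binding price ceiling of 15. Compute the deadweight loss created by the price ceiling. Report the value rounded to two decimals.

Without the control, 48 - 4.5Q = 3Q so Q* = 6.4 and P* = 19.2.
At the ceiling price 15, quantity supplied is (15 - 0)/3 = 5; supply is the short side, so Q = 5 trades at P = 15.
At Q = 5 the demand price is 25.5 and the supply price is 15. Deadweight loss is the triangle between the curves from 5 to 6.4: (1/2)(25.5 - 15)(6.4 - 5) = 7.35.

7.35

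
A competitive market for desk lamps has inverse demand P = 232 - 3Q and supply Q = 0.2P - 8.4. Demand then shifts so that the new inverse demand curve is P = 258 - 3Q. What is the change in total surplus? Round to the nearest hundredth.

659.75

Rewriting supply in inverse form: P = 42 + 5Q.
Initial equilibrium: Q_0 = 23.75, P_0 = 160.75; CS_0 = (1/2)(23.75)(71.25) = 846.0938, PS_0 = (1/2)(23.75)(118.75) = 1410.1562.
New equilibrium: 258 - 3Q = 42 + 5Q gives Q_1 = 27, P_1 = 177; CS_1 = 1093.5, PS_1 = 1822.5.
Change in total surplus = (1093.5 + 1822.5) - (846.0938 + 1410.1562) = 659.75.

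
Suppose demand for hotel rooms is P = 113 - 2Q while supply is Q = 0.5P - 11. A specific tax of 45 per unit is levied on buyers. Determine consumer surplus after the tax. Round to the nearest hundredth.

132.25

Rewriting supply in inverse form: P = 22 + 2Q.
Without the tax, 113 - 2Q = 22 + 2Q so Q* = 22.75 and P* = 67.5.
With the tax, buyers' net willingness to pay falls by 45: (113 - 45) - 2Q = 22 + 2Q, so Q_t = 11.5. Buyers pay P_b = 90; sellers receive P_s = P_b - 45 = 45.
CS = (1/2)(Q_t)(113 - P_b) = (1/2)(11.5)(23) = 132.25.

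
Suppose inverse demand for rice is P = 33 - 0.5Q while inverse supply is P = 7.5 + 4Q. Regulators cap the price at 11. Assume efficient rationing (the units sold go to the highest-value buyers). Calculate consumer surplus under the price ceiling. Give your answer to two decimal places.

Free-market equilibrium: 33 - 0.5Q = 7.5 + 4Q gives Q* = 5.6667, P* = 30.1667.
At P = 11, sellers supply (11 - 7.5)/4 = 0.875 while buyers want more, so the quantity traded is 0.875 at price 11.
The demand price at Q = 0.875 is 32.5625. CS is the trapezoid between demand and 11 over [0, 0.875]: (1/2)[(33 - 11) + (32.5625 - 11)](0.875) = 19.0586.

19.06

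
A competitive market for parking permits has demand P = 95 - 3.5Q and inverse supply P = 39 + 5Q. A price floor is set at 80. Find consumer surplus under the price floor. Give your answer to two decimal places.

32.14

Free-market equilibrium: 95 - 3.5Q = 39 + 5Q gives Q* = 6.5882, P* = 71.9412.
At P = 80, buyers demand (95 - 80)/3.5 = 4.2857 while sellers would supply more, so the quantity traded is 4.2857 at price 80.
CS is the triangle under demand above 80: (1/2)(4.2857)(95 - 80) = 32.1429.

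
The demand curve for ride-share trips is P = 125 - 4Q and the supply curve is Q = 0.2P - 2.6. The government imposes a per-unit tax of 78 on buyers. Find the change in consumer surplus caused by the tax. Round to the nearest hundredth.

Rewriting supply in inverse form: P = 13 + 5Q.
Pre-tax equilibrium: 125 - 4Q = 13 + 5Q gives Q* = 12.4444, P* = 75.2222.
With the tax, buyers' net willingness to pay falls by 78: (125 - 78) - 4Q = 13 + 5Q, so Q_t = 3.7778. Buyers pay P_b = 109.8889; sellers receive P_s = P_b - 78 = 31.8889.
CS falls from (1/2)(12.4444)(49.7778) = 309.7284 to (1/2)(3.7778)(15.1111) = 28.5432, a change of -281.1852.

-281.19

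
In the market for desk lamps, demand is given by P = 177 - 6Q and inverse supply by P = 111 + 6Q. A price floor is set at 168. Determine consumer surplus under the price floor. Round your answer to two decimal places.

Without the control, 177 - 6Q = 111 + 6Q so Q* = 5.5 and P* = 144.
At P = 168, buyers demand (177 - 168)/6 = 1.5 while sellers would supply more, so the quantity traded is 1.5 at price 168.
CS is the triangle under demand above 168: (1/2)(1.5)(177 - 168) = 6.75.

6.75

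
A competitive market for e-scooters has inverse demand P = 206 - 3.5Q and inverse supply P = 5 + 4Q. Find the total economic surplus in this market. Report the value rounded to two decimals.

Equilibrium: 206 - 3.5Q = 5 + 4Q, so Q* = 26.8 and P* = 112.2.
Total surplus is the full triangle between the curves from 0 to Q*: (1/2)(26.8)(206 - 5) = 2693.4.

2693.40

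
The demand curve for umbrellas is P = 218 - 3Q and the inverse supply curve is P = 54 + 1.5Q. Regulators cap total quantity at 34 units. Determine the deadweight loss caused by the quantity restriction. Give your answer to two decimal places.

13.44

Unrestricted equilibrium: Q* = (218 - 54)/(3 + 1.5) = 36.4444.
At Q = 34 the demand price is 218 - 3(34) = 116 and the supply price is 54 + 1.5(34) = 105.
Deadweight loss is the triangle between the curves from 34 to 36.4444: (1/2)(116 - 105)(36.4444 - 34) = 13.4444.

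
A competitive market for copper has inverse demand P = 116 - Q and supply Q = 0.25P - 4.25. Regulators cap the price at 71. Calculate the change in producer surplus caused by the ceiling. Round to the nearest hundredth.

-419.58

Rewriting supply in inverse form: P = 17 + 4Q.
Without the control, 116 - Q = 17 + 4Q so Q* = 19.8 and P* = 96.2.
At the ceiling price 71, quantity supplied is (71 - 17)/4 = 13.5; supply is the short side, so Q = 13.5 trades at P = 71.
PS goes from (1/2)(19.8)(79.2) = 784.08 to 364.5 (computed as (71 - 17)(13.5) - (1/2)(4)(13.5)^2), a change of -419.58.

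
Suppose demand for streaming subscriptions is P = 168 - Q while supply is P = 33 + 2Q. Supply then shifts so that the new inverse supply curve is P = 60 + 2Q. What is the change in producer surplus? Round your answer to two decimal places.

-729.00

Initial equilibrium: Q_0 = 45, P_0 = 123; CS_0 = (1/2)(45)(45) = 1012.5, PS_0 = (1/2)(45)(90) = 2025.
New equilibrium: 168 - Q = 60 + 2Q gives Q_1 = 36, P_1 = 132; CS_1 = 648, PS_1 = 1296.
Change in producer surplus = 1296 - 2025 = -729.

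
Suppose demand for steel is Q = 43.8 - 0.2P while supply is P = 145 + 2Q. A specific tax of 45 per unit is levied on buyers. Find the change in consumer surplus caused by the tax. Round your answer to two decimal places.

-236.48

Rewriting demand in inverse form: P = 219 - 5Q.
Without the tax, 219 - 5Q = 145 + 2Q so Q* = 10.5714 and P* = 166.1429.
With the tax, buyers' net willingness to pay falls by 45: (219 - 45) - 5Q = 145 + 2Q, so Q_t = 4.1429. Buyers pay P_b = 198.2857; sellers receive P_s = P_b - 45 = 153.2857.
CS falls from (1/2)(10.5714)(52.8571) = 279.3878 to (1/2)(4.1429)(20.7143) = 42.9082, a change of -236.4796.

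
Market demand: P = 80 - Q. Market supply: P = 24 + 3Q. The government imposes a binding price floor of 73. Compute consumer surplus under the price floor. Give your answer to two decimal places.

24.50

Free-market equilibrium: 80 - Q = 24 + 3Q gives Q* = 14, P* = 66.
At P = 73, buyers demand (80 - 73)/1 = 7 while sellers would supply more, so the quantity traded is 7 at price 73.
CS is the triangle under demand above 73: (1/2)(7)(80 - 73) = 24.5.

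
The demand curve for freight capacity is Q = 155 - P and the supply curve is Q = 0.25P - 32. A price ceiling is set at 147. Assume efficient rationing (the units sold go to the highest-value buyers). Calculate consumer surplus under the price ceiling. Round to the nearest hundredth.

26.72

Rewriting demand in inverse form: P = 155 - Q.
Rewriting supply in inverse form: P = 128 + 4Q.
Without the control, 155 - Q = 128 + 4Q so Q* = 5.4 and P* = 149.6.
At the ceiling price 147, quantity supplied is (147 - 128)/4 = 4.75; supply is the short side, so Q = 4.75 trades at P = 147.
The demand price at Q = 4.75 is 150.25. CS is the trapezoid between demand and 147 over [0, 4.75]: (1/2)[(155 - 147) + (150.25 - 147)](4.75) = 26.7188.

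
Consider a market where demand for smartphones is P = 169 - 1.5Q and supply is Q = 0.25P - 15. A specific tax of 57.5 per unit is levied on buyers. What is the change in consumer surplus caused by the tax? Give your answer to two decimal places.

-228.81

Rewriting supply in inverse form: P = 60 + 4Q.
Without the tax, 169 - 1.5Q = 60 + 4Q so Q* = 19.8182 and P* = 139.2727.
With the tax, buyers' net willingness to pay falls by 57.5: (169 - 57.5) - 1.5Q = 60 + 4Q, so Q_t = 9.3636. Buyers pay P_b = 154.9545; sellers receive P_s = P_b - 57.5 = 97.4545.
CS falls from (1/2)(19.8182)(29.7273) = 294.5702 to (1/2)(9.3636)(14.0455) = 65.7583, a change of -228.812.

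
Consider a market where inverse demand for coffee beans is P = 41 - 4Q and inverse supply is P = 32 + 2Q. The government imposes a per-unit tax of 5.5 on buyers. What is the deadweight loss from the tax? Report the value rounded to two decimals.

Without the tax, 41 - 4Q = 32 + 2Q so Q* = 1.5 and P* = 35.
A tax on buyers shifts demand down by 5.5: (41 - 5.5) - 4Q = 32 + 2Q, so Q_t = 0.5833. Buyers pay P_b = 38.6667; sellers receive P_s = P_b - 5.5 = 33.1667.
The welfare triangle lost has base Q* - Q_t = 0.9167 and height t = 5.5, so DWL = (1/2)(0.9167)(5.5) = 2.5208.

2.52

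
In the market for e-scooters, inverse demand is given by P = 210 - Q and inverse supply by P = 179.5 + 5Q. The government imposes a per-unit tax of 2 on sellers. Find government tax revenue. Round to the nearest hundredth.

9.50

Without the tax, 210 - Q = 179.5 + 5Q so Q* = 5.0833 and P* = 204.9167.
A tax on sellers shifts supply up by 2: 210 - Q = 179.5 + 5Q + 2, so Q_t = 4.75. Buyers pay P_b = 205.25; sellers receive P_s = P_b - 2 = 203.25.
Revenue is the tax times quantity traded: 2 x 4.75 = 9.5.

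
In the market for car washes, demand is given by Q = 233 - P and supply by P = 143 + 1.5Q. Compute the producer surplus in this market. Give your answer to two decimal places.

972.00

Rewriting demand in inverse form: P = 233 - Q.
Set 233 - Q = 143 + 1.5Q, which gives 90 = 2.5Q, so Q* = 36 and P* = 233 - (36) = 197.
The supply curve's price intercept is 143, so PS = (1/2)(Q*)(P* - 143) = (1/2)(36)(54) = 972.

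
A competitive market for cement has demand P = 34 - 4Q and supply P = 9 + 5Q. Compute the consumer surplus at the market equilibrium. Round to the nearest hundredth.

15.43

Equilibrium: 34 - 4Q = 9 + 5Q, so Q* = 2.7778 and P* = 22.8889.
The demand choke price is 34, so CS = (1/2)(Q*)(34 - P*) = (1/2)(2.7778)(11.1111) = 15.4321.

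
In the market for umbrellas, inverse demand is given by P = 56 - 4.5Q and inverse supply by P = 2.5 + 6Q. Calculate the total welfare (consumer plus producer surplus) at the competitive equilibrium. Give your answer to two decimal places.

Setting demand equal to supply, 53.5 = 10.5Q, so Q* = 5.0952 and P* = 33.0714.
Total surplus is the full triangle between the curves from 0 to Q*: (1/2)(5.0952)(56 - 2.5) = 136.2976.

136.30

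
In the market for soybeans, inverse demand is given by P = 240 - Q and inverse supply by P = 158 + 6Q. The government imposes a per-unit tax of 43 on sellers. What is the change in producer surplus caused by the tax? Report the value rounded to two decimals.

-318.55

Without the tax, 240 - Q = 158 + 6Q so Q* = 11.7143 and P* = 228.2857.
With the tax, sellers need 43 more per unit: 240 - Q = 158 + 6Q + 43, so Q_t = 5.5714. Buyers pay P_b = 234.4286; sellers receive P_s = P_b - 43 = 191.4286.
PS falls from (1/2)(11.7143)(70.2857) = 411.6735 to (1/2)(5.5714)(33.4286) = 93.1224, a change of -318.551.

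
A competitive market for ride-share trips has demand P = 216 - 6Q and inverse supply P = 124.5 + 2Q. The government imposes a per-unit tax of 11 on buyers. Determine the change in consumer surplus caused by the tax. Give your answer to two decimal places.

Pre-tax equilibrium: 216 - 6Q = 124.5 + 2Q gives Q* = 11.4375, P* = 147.375.
With the tax, buyers' net willingness to pay falls by 11: (216 - 11) - 6Q = 124.5 + 2Q, so Q_t = 10.0625. Buyers pay P_b = 155.625; sellers receive P_s = P_b - 11 = 144.625.
CS falls from (1/2)(11.4375)(68.625) = 392.4492 to (1/2)(10.0625)(60.375) = 303.7617, a change of -88.6875.

-88.69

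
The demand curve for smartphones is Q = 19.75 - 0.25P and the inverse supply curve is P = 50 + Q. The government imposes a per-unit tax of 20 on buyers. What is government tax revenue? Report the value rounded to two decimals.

36.00

Rewriting demand in inverse form: P = 79 - 4Q.
Without the tax, 79 - 4Q = 50 + Q so Q* = 5.8 and P* = 55.8.
With the tax, buyers' net willingness to pay falls by 20: (79 - 20) - 4Q = 50 + Q, so Q_t = 1.8. Buyers pay P_b = 71.8; sellers receive P_s = P_b - 20 = 51.8.
Revenue is the tax times quantity traded: 20 x 1.8 = 36.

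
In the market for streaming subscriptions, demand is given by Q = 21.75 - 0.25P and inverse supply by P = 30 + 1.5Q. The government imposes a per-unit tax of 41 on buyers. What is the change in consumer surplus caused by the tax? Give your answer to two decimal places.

Rewriting demand in inverse form: P = 87 - 4Q.
Pre-tax equilibrium: 87 - 4Q = 30 + 1.5Q gives Q* = 10.3636, P* = 45.5455.
A tax on buyers shifts demand down by 41: (87 - 41) - 4Q = 30 + 1.5Q, so Q_t = 2.9091. Buyers pay P_b = 75.3636; sellers receive P_s = P_b - 41 = 34.3636.
CS falls from (1/2)(10.3636)(41.4545) = 214.8099 to (1/2)(2.9091)(11.6364) = 16.9256, a change of -197.8843.

-197.88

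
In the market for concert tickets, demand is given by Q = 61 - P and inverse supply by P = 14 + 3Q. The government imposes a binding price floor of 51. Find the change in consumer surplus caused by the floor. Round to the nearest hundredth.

-19.03

Rewriting demand in inverse form: P = 61 - Q.
Free-market equilibrium: 61 - Q = 14 + 3Q gives Q* = 11.75, P* = 49.25.
At the floor price 51, quantity demanded is (61 - 51)/1 = 10; demand is the short side, so Q = 10 trades at P = 51.
CS goes from (1/2)(11.75)(11.75) = 69.0312 to 50 (computed as (61 - 51)(10) - (1/2)(1)(10)^2), a change of -19.0312.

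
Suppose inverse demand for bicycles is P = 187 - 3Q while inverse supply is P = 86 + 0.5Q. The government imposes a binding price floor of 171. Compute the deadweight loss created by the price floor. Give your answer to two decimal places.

968.40

Free-market equilibrium: 187 - 3Q = 86 + 0.5Q gives Q* = 28.8571, P* = 100.4286.
At P = 171, buyers demand (187 - 171)/3 = 5.3333 while sellers would supply more, so the quantity traded is 5.3333 at price 171.
At Q = 5.3333 the demand price is 171 and the supply price is 88.6667. Deadweight loss is the triangle between the curves from 5.3333 to 28.8571: (1/2)(171 - 88.6667)(28.8571 - 5.3333) = 968.3968.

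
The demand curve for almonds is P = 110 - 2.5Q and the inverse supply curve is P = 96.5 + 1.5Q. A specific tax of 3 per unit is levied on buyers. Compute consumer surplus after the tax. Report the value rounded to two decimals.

Pre-tax equilibrium: 110 - 2.5Q = 96.5 + 1.5Q gives Q* = 3.375, P* = 101.5625.
A tax on buyers shifts demand down by 3: (110 - 3) - 2.5Q = 96.5 + 1.5Q, so Q_t = 2.625. Buyers pay P_b = 103.4375; sellers receive P_s = P_b - 3 = 100.4375.
Consumer surplus is the triangle under demand above P_b: (1/2)(2.625)(110 - 103.4375) = 8.6133.

8.61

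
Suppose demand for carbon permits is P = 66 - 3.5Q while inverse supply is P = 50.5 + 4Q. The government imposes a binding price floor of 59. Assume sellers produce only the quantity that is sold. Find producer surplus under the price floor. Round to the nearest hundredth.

9.00

Without the control, 66 - 3.5Q = 50.5 + 4Q so Q* = 2.0667 and P* = 58.7667.
At P = 59, buyers demand (66 - 59)/3.5 = 2 while sellers would supply more, so the quantity traded is 2 at price 59.
The supply price at Q = 2 is 58.5. PS is the trapezoid between 59 and supply over [0, 2]: (1/2)[(59 - 50.5) + (59 - 58.5)](2) = 9.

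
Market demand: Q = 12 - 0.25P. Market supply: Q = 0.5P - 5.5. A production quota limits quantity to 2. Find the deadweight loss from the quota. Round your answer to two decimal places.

52.08

Rewriting demand in inverse form: P = 48 - 4Q.
Rewriting supply in inverse form: P = 11 + 2Q.
Unrestricted equilibrium: Q* = (48 - 11)/(4 + 2) = 6.1667.
At Q = 2 the demand price is 48 - 4(2) = 40 and the supply price is 11 + 2(2) = 15.
DWL = (1/2)(gap between curves at 2) x (Q* - 2) = (1/2)(25)(4.1667) = 52.0833.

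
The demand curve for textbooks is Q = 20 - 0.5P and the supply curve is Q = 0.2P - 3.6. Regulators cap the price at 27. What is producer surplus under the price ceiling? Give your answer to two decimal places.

8.10

Rewriting demand in inverse form: P = 40 - 2Q.
Rewriting supply in inverse form: P = 18 + 5Q.
Free-market equilibrium: 40 - 2Q = 18 + 5Q gives Q* = 3.1429, P* = 33.7143.
At P = 27, sellers supply (27 - 18)/5 = 1.8 while buyers want more, so the quantity traded is 1.8 at price 27.
PS is the triangle above supply below 27: (1/2)(1.8)(27 - 18) = 8.1.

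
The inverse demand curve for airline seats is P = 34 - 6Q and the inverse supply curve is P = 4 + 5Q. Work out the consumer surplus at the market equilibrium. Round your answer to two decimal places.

22.31

Equilibrium: 34 - 6Q = 4 + 5Q, so Q* = 2.7273 and P* = 17.6364.
Consumer surplus is the triangle under demand above P*: (1/2)(2.7273)(34 - 17.6364) = (1/2)(2.7273)(16.3636) = 22.314.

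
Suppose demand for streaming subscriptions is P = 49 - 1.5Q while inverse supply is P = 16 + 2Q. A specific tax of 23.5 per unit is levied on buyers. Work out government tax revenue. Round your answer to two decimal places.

63.79

Without the tax, 49 - 1.5Q = 16 + 2Q so Q* = 9.4286 and P* = 34.8571.
A tax on buyers shifts demand down by 23.5: (49 - 23.5) - 1.5Q = 16 + 2Q, so Q_t = 2.7143. Buyers pay P_b = 44.9286; sellers receive P_s = P_b - 23.5 = 21.4286.
Revenue is the tax times quantity traded: 23.5 x 2.7143 = 63.7857.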